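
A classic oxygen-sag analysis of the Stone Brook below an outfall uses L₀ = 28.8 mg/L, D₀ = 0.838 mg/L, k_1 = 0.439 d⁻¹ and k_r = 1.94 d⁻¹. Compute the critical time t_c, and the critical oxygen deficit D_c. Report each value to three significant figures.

t_c ≈ 0.920 d; D_c ≈ 4.35 mg/L

t_c = [1/(k_r−k_1)] ln[(k_r/k_1)(1 − D₀(k_r−k_1)/(k_1 L₀))]
= [1/(1.94−0.439)] ln[(1.94/0.439)(1 − 0.838×1.501/(0.439×28.8))]
= (1/1.501) ln[4.419 × 0.9005] = 0.6662 × ln(3.979) = 0.6662 × 1.381 = 0.9202 d.
L(t_c) = L₀ e^(−k_1 t_c) = 28.8 × 0.6677 = 19.23 mg/L, and at the critical point k_r D_c = k_1 L, so D_c = (0.439/1.94) × 19.23 = 4.351 mg/L.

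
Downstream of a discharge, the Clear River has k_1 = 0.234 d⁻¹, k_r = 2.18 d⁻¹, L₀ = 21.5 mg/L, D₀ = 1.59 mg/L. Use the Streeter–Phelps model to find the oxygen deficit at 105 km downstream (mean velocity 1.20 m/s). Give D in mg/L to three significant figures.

Travel time t = x/v = 105 km / (1.20 m/s) = 105000 m / 1.20 m/s = 87500 s = 1.013 d.
k_1 L₀/(k_r−k_1) = 0.234×21.5/(2.18−0.234) = 5.031/1.946 = 2.585 mg/L.
e^(−k_1 t) = e^(−0.234×1.013) = 0.7890; e^(−k_r t) = e^(−2.18×1.013) = 0.1099.
D = 2.585 × (0.7890 − 0.1099) + 1.59 × 0.1099 = 1.756 + 0.1748 = 1.930 mg/L.

D ≈ 1.93 mg/L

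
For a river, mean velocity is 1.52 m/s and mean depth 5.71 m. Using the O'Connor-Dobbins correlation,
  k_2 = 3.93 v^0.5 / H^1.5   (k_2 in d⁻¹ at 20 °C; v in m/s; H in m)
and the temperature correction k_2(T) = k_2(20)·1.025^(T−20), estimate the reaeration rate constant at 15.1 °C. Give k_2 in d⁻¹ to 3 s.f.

k_2 ≈ 0.315 d⁻¹

k_2(20) = 3.93 × 1.52^0.5 / 5.71^1.5 = 3.93 × 1.233 / 13.64 = 0.3551 d⁻¹.
k_2(15.1) = 0.3551 × 1.025^(15.1−20) = 0.3551 × 0.8860 = 0.3146 d⁻¹.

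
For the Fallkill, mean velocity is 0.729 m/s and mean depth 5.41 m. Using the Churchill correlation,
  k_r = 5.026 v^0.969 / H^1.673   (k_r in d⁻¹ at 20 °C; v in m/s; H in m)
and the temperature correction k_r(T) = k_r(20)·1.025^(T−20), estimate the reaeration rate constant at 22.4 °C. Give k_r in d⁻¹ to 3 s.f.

k_r ≈ 0.233 d⁻¹

k_r(20) = 5.026 × 0.729^0.969 / 5.41^1.673 = 5.026 × 0.7362 / 16.85 = 0.2196 d⁻¹.
k_r(22.4) = 0.2196 × 1.025^(22.4−20) = 0.2196 × 1.061 = 0.2330 d⁻¹.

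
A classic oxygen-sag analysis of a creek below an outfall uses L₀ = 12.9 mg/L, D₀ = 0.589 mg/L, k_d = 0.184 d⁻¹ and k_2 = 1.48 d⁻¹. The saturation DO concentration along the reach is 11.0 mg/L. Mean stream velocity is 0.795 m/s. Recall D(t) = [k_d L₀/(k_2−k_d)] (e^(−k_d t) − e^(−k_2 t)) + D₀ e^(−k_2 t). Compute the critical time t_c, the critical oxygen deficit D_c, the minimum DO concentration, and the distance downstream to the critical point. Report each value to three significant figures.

At the critical point dD/dt = 0, so k_d L₀ e^(−k_d t) = k_2 D. Substituting D(t) from the Streeter–Phelps equation and solving for t gives
t_c = ln[(k_2/k_d)(1 − D₀(k_2−k_d)/(k_d L₀))] / (k_2−k_d).
Here k_2−k_d = 1.296 d⁻¹ and 1 − D₀(k_2−k_d)/(k_d L₀) = 1 − 0.589×1.296/(0.184×12.9) = 0.6784, so
t_c = ln(8.043 × 0.6784) / 1.296 = 1.697 / 1.296 = 1.309 d.
L(t_c) = L₀ e^(−k_d t_c) = 12.9 × 0.7859 = 10.14 mg/L, and at the critical point k_2 D_c = k_d L, so D_c = (0.184/1.48) × 10.14 = 1.260 mg/L.
Minimum DO = C_s − D_c = 11.0 − 1.260 = 9.740 mg/L.
x_c = v t_c = 0.795 m/s × 1.309 d × 86400 s/d = 89930 m ≈ 89.9 km.

t_c ≈ 1.31 d; D_c ≈ 1.26 mg/L; min DO ≈ 9.74 mg/L; x_c ≈ 89.9 km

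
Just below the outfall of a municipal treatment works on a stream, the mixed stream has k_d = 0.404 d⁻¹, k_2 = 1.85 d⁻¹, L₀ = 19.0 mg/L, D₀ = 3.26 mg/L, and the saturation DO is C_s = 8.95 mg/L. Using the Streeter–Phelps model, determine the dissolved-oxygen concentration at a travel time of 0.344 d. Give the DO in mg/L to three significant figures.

DO ≈ 5.41 mg/L

k_d L₀/(k_2−k_d) = 0.404×19.0/(1.85−0.404) = 7.676/1.446 = 5.308 mg/L.
e^(−k_d t) = e^(−0.404×0.3440) = 0.8702; e^(−k_2 t) = e^(−1.85×0.3440) = 0.5292.
D = 5.308 × (0.8702 − 0.5292) + 3.26 × 0.5292 = 1.810 + 1.725 = 3.536 mg/L.
DO = C_s − D = 8.95 − 3.536 = 5.414 mg/L.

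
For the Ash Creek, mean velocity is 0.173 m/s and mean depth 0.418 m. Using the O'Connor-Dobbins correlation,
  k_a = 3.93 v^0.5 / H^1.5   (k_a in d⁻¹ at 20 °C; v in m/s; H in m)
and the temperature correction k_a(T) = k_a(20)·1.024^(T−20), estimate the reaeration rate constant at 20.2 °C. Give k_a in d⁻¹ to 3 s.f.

k_a(20) = 3.93 × 0.173^0.5 / 0.418^1.5 = 3.93 × 0.4159 / 0.2702 = 6.049 d⁻¹.
k_a(20.2) = 6.049 × 1.024^(20.2−20) = 6.049 × 1.005 = 6.077 d⁻¹.

k_a ≈ 6.08 d⁻¹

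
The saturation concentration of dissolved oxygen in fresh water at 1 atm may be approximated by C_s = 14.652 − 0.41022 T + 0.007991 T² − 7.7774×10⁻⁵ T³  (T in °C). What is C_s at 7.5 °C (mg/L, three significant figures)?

C_s ≈ 12.0 mg/L

C_s = 14.652 − 0.41022×7.5 + 0.007991×7.5² − 7.7774×10⁻⁵×7.5³ = 11.99 mg/L.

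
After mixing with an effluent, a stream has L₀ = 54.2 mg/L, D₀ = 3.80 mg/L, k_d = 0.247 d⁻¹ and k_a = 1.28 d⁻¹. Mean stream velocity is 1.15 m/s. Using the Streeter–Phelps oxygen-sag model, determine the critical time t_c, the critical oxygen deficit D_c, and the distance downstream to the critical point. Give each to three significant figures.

t_c ≈ 1.26 d; D_c ≈ 7.67 mg/L; x_c ≈ 125 km

t_c = [1/(k_a−k_d)] ln[(k_a/k_d)(1 − D₀(k_a−k_d)/(k_d L₀))]
= [1/(1.28−0.247)] ln[(1.28/0.247)(1 − 3.80×1.033/(0.247×54.2))]
= (1/1.033) ln[5.182 × 0.7068] = 0.9681 × ln(3.663) = 0.9681 × 1.298 = 1.257 d.
L(t_c) = L₀ e^(−k_d t_c) = 54.2 × 0.7331 = 39.74 mg/L, and at the critical point k_a D_c = k_d L, so D_c = (0.247/1.28) × 39.74 = 7.668 mg/L.
x_c = v t_c = 1.15 m/s × 1.257 d × 86400 s/d = 124900 m ≈ 125 km.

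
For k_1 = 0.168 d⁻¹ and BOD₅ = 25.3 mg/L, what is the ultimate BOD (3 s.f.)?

BOD₅ = L₀(1 − e^(−5k_1)) ⇒ L₀ = BOD₅ / (1 − e^(−5×0.168))
= 25.3 / (1 − 0.4317) = 25.3 / 0.5683 = 44.52 mg/L.

L₀ ≈ 44.5 mg/L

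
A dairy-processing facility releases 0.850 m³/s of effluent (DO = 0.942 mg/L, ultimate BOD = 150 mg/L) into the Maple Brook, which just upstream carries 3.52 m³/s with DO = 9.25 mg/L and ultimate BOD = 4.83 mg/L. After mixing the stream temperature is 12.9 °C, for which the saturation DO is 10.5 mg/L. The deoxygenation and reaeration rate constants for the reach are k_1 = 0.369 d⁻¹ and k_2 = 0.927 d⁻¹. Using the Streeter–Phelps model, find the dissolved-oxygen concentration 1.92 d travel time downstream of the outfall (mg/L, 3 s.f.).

DO ≈ 2.94 mg/L

Mixed DO = (3.52×9.25 + 0.850×0.942)/(3.52+0.850) = 33.36/4.370 = 7.634 mg/L.
Mixed L₀ = (3.52×4.83 + 0.850×150)/(4.370) = 144.5/4.370 = 33.07 mg/L.
Initial deficit D₀ = C_s − DO₀ = 10.5 − 7.634 = 2.866 mg/L.
D(1.92) = [0.369×33.07/(0.927−0.369)](e^(−0.369×1.92) − e^(−0.927×1.92)) + 2.866 e^(−0.927×1.92)
= 21.87 × (0.4924 − 0.1687) + 2.866 × 0.1687 = 7.562 mg/L.
DO = 10.5 − 7.562 = 2.938 mg/L.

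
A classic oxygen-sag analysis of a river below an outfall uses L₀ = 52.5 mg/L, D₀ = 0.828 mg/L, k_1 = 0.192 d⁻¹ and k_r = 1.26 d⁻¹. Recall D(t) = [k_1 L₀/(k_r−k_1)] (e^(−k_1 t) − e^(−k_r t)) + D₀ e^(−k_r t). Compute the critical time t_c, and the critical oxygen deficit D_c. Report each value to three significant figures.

t_c ≈ 1.68 d; D_c ≈ 5.80 mg/L

t_c = [1/(k_r−k_1)] ln[(k_r/k_1)(1 − D₀(k_r−k_1)/(k_1 L₀))]
= [1/(1.26−0.192)] ln[(1.26/0.192)(1 − 0.828×1.068/(0.192×52.5))]
= (1/1.068) ln[6.562 × 0.9123] = 0.9363 × ln(5.987) = 0.9363 × 1.790 = 1.676 d.
D_c = (k_1/k_r) L₀ e^(−k_1 t_c) = (0.192/1.26) × 52.5 × e^(−0.192×1.676) = 0.1524 × 52.5 × 0.7249 = 5.799 mg/L.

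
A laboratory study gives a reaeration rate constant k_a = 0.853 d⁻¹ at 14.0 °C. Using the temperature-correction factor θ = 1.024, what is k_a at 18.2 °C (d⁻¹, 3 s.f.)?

k_a(T₂) = k_a(T₁) · θ^(T₂−T₁) = 0.853 × 1.024^(18.2−14.0)
= 0.853 × 1.024^4.20 = 0.853 × 1.105 = 0.9423 d⁻¹.

k_a ≈ 0.942 d⁻¹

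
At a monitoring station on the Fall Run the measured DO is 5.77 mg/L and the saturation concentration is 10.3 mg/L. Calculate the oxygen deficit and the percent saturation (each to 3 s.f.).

D = C_s − C = 10.3 − 5.77 = 4.53 mg/L.
% saturation = 5.77/10.3 × 100 = 56.0 %.

D ≈ 4.53 mg/L; 56.0 % saturation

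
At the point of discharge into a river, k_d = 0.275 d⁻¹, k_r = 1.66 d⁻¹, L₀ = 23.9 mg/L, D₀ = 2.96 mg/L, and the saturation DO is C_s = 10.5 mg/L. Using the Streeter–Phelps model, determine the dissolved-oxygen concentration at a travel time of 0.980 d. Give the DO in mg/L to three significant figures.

DO ≈ 7.23 mg/L

k_d L₀/(k_r−k_d) = 0.275×23.9/(1.66−0.275) = 6.572/1.385 = 4.745 mg/L.
e^(−k_d t) = e^(−0.275×0.9800) = 0.7638; e^(−k_r t) = e^(−1.66×0.9800) = 0.1966.
D = 4.745 × (0.7638 − 0.1966) + 2.96 × 0.1966 = 2.692 + 0.5818 = 3.273 mg/L.
DO = C_s − D = 10.5 − 3.273 = 7.227 mg/L.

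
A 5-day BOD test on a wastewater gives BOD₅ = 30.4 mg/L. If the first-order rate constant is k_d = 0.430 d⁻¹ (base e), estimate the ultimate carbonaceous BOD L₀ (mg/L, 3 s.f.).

BOD₅ = L₀(1 − e^(−5k_d)) ⇒ L₀ = BOD₅ / (1 − e^(−5×0.430))
= 30.4 / (1 − 0.1165) = 30.4 / 0.8835 = 34.41 mg/L.

L₀ ≈ 34.4 mg/L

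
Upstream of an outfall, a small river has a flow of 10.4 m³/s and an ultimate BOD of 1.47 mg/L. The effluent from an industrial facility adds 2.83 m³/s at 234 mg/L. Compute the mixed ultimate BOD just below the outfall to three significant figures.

Flow-weighted mixing: C = (Q_r C_r + Q_w C_w)/(Q_r + Q_w)
= (10.4×1.47 + 2.83×234)/(10.4 + 2.83) = 677.5/13.23 = 51.21 mg/L.

51.2 mg/L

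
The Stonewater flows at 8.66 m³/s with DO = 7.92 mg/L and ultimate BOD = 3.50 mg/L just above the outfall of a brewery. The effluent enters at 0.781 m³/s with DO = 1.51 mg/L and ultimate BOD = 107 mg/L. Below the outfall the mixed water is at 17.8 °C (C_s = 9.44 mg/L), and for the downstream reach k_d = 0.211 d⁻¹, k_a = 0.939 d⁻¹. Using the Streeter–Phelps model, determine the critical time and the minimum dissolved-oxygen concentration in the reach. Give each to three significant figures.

Mixed DO = (8.66×7.92 + 0.781×1.51)/(8.66+0.781) = 69.77/9.441 = 7.390 mg/L.
Mixed L₀ = (8.66×3.50 + 0.781×107)/(9.441) = 113.9/9.441 = 12.06 mg/L.
Initial deficit D₀ = C_s − DO₀ = 9.44 − 7.390 = 2.050 mg/L.
t_c = (1/0.7280) ln[(0.939/0.211)(1 − 2.050×0.7280/(0.211×12.06))] = 1.374 × ln(1.840) = 0.8378 d.
D_c = (0.211/0.939) × 12.06 × e^(−0.211×0.8378) = 0.2247 × 12.06 × 0.8380 = 2.271 mg/L.
Minimum DO = 9.44 − 2.271 = 7.169 mg/L.

t_c ≈ 0.838 d; minimum DO ≈ 7.17 mg/L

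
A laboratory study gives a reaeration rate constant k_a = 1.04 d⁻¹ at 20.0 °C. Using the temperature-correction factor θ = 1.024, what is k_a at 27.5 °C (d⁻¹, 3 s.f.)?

k_a ≈ 1.24 d⁻¹

k_a(T₂) = k_a(T₁) · θ^(T₂−T₁) = 1.04 × 1.024^(27.5−20.0)
= 1.04 × 1.024^7.50 = 1.04 × 1.195 = 1.242 d⁻¹.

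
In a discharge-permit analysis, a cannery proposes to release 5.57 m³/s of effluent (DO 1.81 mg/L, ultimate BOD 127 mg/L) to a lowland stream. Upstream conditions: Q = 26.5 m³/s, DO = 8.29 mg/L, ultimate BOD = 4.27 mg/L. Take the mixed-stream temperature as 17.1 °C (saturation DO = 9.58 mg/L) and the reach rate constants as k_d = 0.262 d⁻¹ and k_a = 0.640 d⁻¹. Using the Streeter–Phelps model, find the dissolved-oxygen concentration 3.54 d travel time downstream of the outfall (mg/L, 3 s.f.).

Mixed DO = (26.5×8.29 + 5.57×1.81)/(26.5+5.57) = 229.8/32.07 = 7.165 mg/L.
Mixed L₀ = (26.5×4.27 + 5.57×127)/(32.07) = 820.5/32.07 = 25.59 mg/L.
Initial deficit D₀ = C_s − DO₀ = 9.58 − 7.165 = 2.415 mg/L.
D(3.54) = [0.262×25.59/(0.640−0.262)](e^(−0.262×3.54) − e^(−0.640×3.54)) + 2.415 e^(−0.640×3.54)
= 17.73 × (0.3955 − 0.1038) + 2.415 × 0.1038 = 5.425 mg/L.
DO = 9.58 − 5.425 = 4.155 mg/L.

DO ≈ 4.15 mg/L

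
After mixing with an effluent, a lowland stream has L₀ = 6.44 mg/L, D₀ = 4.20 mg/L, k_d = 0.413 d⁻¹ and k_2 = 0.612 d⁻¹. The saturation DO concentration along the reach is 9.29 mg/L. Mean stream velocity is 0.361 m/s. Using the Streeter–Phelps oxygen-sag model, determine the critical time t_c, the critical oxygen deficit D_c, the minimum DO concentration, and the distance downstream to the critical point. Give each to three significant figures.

t_c ≈ 0.0807 d; D_c ≈ 4.20 mg/L; min DO ≈ 5.09 mg/L; x_c ≈ 2.52 km

t_c = [1/(k_2−k_d)] ln[(k_2/k_d)(1 − D₀(k_2−k_d)/(k_d L₀))]
= [1/(0.612−0.413)] ln[(0.612/0.413)(1 − 4.20×0.1990/(0.413×6.44))]
= (1/0.1990) ln[1.482 × 0.6858] = 5.025 × ln(1.016) = 5.025 × 0.01605 = 0.08066 d.
D_c = (k_d/k_2) L₀ e^(−k_d t_c) = (0.413/0.612) × 6.44 × e^(−0.413×0.08066) = 0.6748 × 6.44 × 0.9672 = 4.204 mg/L.
Minimum DO = C_s − D_c = 9.29 − 4.204 = 5.086 mg/L.
x_c = v t_c = 0.361 m/s × 0.08066 d × 86400 s/d = 2516 m ≈ 2.52 km.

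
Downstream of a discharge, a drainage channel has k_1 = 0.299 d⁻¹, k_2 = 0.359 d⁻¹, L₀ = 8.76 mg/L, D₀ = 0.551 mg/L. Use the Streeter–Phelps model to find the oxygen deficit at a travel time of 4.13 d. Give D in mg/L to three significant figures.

k_1 L₀/(k_2−k_1) = 0.299×8.76/(0.359−0.299) = 2.619/0.06000 = 43.65 mg/L.
e^(−k_1 t) = e^(−0.299×4.130) = 0.2909; e^(−k_2 t) = e^(−0.359×4.130) = 0.2270.
D = 43.65 × (0.2909 − 0.2270) + 0.551 × 0.2270 = 2.787 + 0.1251 = 2.912 mg/L.

D ≈ 2.91 mg/L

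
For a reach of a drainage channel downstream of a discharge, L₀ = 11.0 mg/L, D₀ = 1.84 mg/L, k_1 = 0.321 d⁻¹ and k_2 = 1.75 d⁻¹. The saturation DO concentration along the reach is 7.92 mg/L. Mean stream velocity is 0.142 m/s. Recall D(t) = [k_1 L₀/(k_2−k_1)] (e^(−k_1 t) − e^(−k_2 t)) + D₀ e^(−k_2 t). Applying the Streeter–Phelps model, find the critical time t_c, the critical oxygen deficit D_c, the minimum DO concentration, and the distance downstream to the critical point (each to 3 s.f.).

With k_2/k_1 = 5.452 and 1 − D₀(k_2−k_1)/(k_1 L₀) = 0.2553,
t_c = ln(5.452 × 0.2553) / (1.75 − 0.321) = ln(1.392) / 1.429 = 0.3308/1.429 = 0.2315 d.
L(t_c) = L₀ e^(−k_1 t_c) = 11.0 × 0.9284 = 10.21 mg/L, and at the critical point k_2 D_c = k_1 L, so D_c = (0.321/1.75) × 10.21 = 1.873 mg/L.
Minimum DO = C_s − D_c = 7.92 − 1.873 = 6.047 mg/L.
x_c = v t_c = 0.142 m/s × 0.2315 d × 86400 s/d = 2840 m ≈ 2.84 km.

t_c ≈ 0.231 d; D_c ≈ 1.87 mg/L; min DO ≈ 6.05 mg/L; x_c ≈ 2.84 km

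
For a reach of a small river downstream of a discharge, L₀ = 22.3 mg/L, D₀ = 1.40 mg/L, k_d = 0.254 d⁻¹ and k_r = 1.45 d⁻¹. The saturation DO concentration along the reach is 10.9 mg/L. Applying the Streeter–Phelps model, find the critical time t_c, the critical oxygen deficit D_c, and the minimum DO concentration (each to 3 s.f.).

t_c ≈ 1.16 d; D_c ≈ 2.91 mg/L; min DO ≈ 7.99 mg/L

With k_r/k_d = 5.709 and 1 − D₀(k_r−k_d)/(k_d L₀) = 0.7044,
t_c = ln(5.709 × 0.7044) / (1.45 − 0.254) = ln(4.021) / 1.196 = 1.392/1.196 = 1.164 d.
L(t_c) = L₀ e^(−k_d t_c) = 22.3 × 0.7441 = 16.59 mg/L, and at the critical point k_r D_c = k_d L, so D_c = (0.254/1.45) × 16.59 = 2.907 mg/L.
Minimum DO = C_s − D_c = 10.9 − 2.907 = 7.993 mg/L.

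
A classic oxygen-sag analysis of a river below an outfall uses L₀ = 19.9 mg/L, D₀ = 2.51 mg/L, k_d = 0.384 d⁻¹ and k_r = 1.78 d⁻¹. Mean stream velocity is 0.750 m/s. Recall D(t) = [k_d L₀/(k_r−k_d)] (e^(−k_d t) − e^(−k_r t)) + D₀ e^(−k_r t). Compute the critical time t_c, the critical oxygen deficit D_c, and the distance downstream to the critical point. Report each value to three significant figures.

t_c ≈ 0.659 d; D_c ≈ 3.33 mg/L; x_c ≈ 42.7 km

t_c = [1/(k_r−k_d)] ln[(k_r/k_d)(1 − D₀(k_r−k_d)/(k_d L₀))]
= [1/(1.78−0.384)] ln[(1.78/0.384)(1 − 2.51×1.396/(0.384×19.9))]
= (1/1.396) ln[4.635 × 0.5415] = 0.7163 × ln(2.510) = 0.7163 × 0.9202 = 0.6592 d.
L(t_c) = L₀ e^(−k_d t_c) = 19.9 × 0.7764 = 15.45 mg/L, and at the critical point k_r D_c = k_d L, so D_c = (0.384/1.78) × 15.45 = 3.333 mg/L.
x_c = v t_c = 0.750 m/s × 0.6592 d × 86400 s/d = 42720 m ≈ 42.7 km.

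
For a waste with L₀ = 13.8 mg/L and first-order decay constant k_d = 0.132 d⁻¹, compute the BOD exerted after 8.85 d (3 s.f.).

y ≈ 9.51 mg/L

y_t = L₀(1 − e^(−k_d t)) = 13.8 × (1 − e^(−0.132×8.85))
= 13.8 × (1 − 0.3109) = 13.8 × 0.6891 = 9.509 mg/L.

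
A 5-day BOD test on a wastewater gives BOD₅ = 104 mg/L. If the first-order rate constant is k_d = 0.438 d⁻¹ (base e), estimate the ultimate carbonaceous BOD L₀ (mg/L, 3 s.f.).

L₀ ≈ 117 mg/L

BOD₅ = L₀(1 − e^(−5k_d)) ⇒ L₀ = BOD₅ / (1 − e^(−5×0.438))
= 104 / (1 − 0.1119) = 104 / 0.8881 = 117.1 mg/L.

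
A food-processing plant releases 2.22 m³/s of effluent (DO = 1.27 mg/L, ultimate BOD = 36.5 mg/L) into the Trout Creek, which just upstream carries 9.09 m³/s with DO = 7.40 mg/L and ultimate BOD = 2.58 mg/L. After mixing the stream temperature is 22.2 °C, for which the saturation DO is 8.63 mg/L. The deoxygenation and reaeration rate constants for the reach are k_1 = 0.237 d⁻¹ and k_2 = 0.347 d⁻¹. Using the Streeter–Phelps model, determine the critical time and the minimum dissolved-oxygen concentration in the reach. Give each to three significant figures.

t_c ≈ 2.28 d; minimum DO ≈ 4.96 mg/L

Mixed DO = (9.09×7.40 + 2.22×1.27)/(9.09+2.22) = 70.09/11.31 = 6.197 mg/L.
Mixed L₀ = (9.09×2.58 + 2.22×36.5)/(11.31) = 104.5/11.31 = 9.238 mg/L.
Initial deficit D₀ = C_s − DO₀ = 8.63 − 6.197 = 2.433 mg/L.
t_c = (1/0.1100) ln[(0.347/0.237)(1 − 2.433×0.1100/(0.237×9.238))] = 9.091 × ln(1.285) = 2.281 d.
D_c = (0.237/0.347) × 9.238 × e^(−0.237×2.281) = 0.6830 × 9.238 × 0.5824 = 3.675 mg/L.
Minimum DO = 8.63 − 3.675 = 4.955 mg/L.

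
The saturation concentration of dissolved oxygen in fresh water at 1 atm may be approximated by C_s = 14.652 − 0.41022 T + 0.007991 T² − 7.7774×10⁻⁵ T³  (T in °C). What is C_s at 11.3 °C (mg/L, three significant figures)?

C_s = 14.652 − 0.41022×11.3 + 0.007991×11.3² − 7.7774×10⁻⁵×11.3³ = 10.92 mg/L.

C_s ≈ 10.9 mg/L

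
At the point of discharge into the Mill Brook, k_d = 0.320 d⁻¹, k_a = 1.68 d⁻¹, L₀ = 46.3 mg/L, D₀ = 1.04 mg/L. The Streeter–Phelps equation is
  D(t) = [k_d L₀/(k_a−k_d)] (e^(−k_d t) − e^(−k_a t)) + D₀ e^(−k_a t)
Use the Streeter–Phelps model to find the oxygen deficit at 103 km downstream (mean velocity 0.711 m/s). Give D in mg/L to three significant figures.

Travel time t = x/v = 103 km / (0.711 m/s) = 103000 m / 0.711 m/s = 144900 s = 1.677 d.
k_d L₀/(k_a−k_d) = 0.320×46.3/(1.68−0.320) = 14.82/1.360 = 10.89 mg/L.
e^(−k_d t) = e^(−0.320×1.677) = 0.5848; e^(−k_a t) = e^(−1.68×1.677) = 0.05979.
D = 10.89 × (0.5848 − 0.05979) + 1.04 × 0.05979 = 5.719 + 0.06219 = 5.781 mg/L.

D ≈ 5.78 mg/L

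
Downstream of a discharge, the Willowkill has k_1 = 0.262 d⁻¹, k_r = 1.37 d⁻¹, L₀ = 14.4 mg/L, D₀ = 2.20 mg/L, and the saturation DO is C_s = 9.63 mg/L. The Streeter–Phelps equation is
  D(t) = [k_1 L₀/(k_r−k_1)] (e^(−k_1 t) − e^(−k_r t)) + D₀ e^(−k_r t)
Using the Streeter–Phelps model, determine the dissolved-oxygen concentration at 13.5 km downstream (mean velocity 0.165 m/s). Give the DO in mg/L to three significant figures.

DO ≈ 7.30 mg/L

Travel time t = x/v = 13.5 km / (0.165 m/s) = 13500 m / 0.165 m/s = 81820 s = 0.9470 d.
k_1 L₀/(k_r−k_1) = 0.262×14.4/(1.37−0.262) = 3.773/1.108 = 3.405 mg/L.
e^(−k_1 t) = e^(−0.262×0.9470) = 0.7803; e^(−k_r t) = e^(−1.37×0.9470) = 0.2733.
D = 3.405 × (0.7803 − 0.2733) + 2.20 × 0.2733 = 1.726 + 0.6012 = 2.328 mg/L.
DO = C_s − D = 9.63 − 2.328 = 7.302 mg/L.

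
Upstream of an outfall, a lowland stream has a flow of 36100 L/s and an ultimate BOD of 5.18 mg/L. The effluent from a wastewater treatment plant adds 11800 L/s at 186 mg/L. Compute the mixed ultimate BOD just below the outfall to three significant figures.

Flow-weighted mixing: C = (Q_r C_r + Q_w C_w)/(Q_r + Q_w)
= (36100×5.18 + 11800×186)/(36100 + 11800) = 2.382×10^6/47900 = 49.72 mg/L.

49.7 mg/L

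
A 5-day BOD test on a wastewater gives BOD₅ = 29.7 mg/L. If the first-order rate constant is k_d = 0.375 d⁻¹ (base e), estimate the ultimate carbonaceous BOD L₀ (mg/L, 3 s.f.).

L₀ ≈ 35.1 mg/L

BOD₅ = L₀(1 − e^(−5k_d)) ⇒ L₀ = BOD₅ / (1 − e^(−5×0.375))
= 29.7 / (1 − 0.1534) = 29.7 / 0.8466 = 35.08 mg/L.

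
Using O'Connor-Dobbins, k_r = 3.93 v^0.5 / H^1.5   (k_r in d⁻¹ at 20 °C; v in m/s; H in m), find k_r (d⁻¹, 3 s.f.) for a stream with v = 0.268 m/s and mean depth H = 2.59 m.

k_r ≈ 0.488 d⁻¹

k_r = 3.93 × 0.268^0.5 / 2.59^1.5 = 3.93 × 0.5177 / 4.168 = 0.4881 d⁻¹.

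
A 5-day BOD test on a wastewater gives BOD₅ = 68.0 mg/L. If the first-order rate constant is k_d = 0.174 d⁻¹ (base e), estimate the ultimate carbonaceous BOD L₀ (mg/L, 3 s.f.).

BOD₅ = L₀(1 − e^(−5k_d)) ⇒ L₀ = BOD₅ / (1 − e^(−5×0.174))
= 68.0 / (1 − 0.4190) = 68.0 / 0.5810 = 117.0 mg/L.

L₀ ≈ 117 mg/L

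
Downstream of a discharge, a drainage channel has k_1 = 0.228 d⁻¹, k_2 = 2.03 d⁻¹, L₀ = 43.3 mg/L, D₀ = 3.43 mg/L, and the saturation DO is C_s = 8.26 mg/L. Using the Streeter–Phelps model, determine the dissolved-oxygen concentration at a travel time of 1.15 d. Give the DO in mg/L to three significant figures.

k_1 L₀/(k_2−k_1) = 0.228×43.3/(2.03−0.228) = 9.872/1.802 = 5.479 mg/L.
e^(−k_1 t) = e^(−0.228×1.150) = 0.7694; e^(−k_2 t) = e^(−2.03×1.150) = 0.09686.
D = 5.479 × (0.7694 − 0.09686) + 3.43 × 0.09686 = 3.684 + 0.3322 = 4.017 mg/L.
DO = C_s − D = 8.26 − 4.017 = 4.243 mg/L.

DO ≈ 4.24 mg/L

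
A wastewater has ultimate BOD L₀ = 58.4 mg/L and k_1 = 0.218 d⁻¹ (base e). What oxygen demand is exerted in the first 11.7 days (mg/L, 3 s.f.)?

y ≈ 53.8 mg/L

y_t = L₀(1 − e^(−k_1 t)) = 58.4 × (1 − e^(−0.218×11.7))
= 58.4 × (1 − 0.07803) = 58.4 × 0.9220 = 53.84 mg/L.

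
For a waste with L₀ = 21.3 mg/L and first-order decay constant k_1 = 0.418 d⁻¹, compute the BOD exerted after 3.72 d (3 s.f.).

y_t = L₀(1 − e^(−k_1 t)) = 21.3 × (1 − e^(−0.418×3.72))
= 21.3 × (1 − 0.2112) = 21.3 × 0.7888 = 16.80 mg/L.

y ≈ 16.8 mg/L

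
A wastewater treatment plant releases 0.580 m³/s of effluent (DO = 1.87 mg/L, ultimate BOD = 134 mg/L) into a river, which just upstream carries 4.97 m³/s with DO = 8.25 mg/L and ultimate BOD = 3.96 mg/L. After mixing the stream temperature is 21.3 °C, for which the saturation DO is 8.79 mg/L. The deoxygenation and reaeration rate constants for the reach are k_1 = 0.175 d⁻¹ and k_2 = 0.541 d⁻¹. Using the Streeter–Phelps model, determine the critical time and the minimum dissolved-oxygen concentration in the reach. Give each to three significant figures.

Mixed DO = (4.97×8.25 + 0.580×1.87)/(4.97+0.580) = 42.09/5.550 = 7.583 mg/L.
Mixed L₀ = (4.97×3.96 + 0.580×134)/(5.550) = 97.40/5.550 = 17.55 mg/L.
Initial deficit D₀ = C_s − DO₀ = 8.79 − 7.583 = 1.207 mg/L.
t_c = (1/0.3660) ln[(0.541/0.175)(1 − 1.207×0.3660/(0.175×17.55))] = 2.732 × ln(2.647) = 2.659 d.
D_c = (0.175/0.541) × 17.55 × e^(−0.175×2.659) = 0.3235 × 17.55 × 0.6279 = 3.564 mg/L.
Minimum DO = 8.79 − 3.564 = 5.226 mg/L.

t_c ≈ 2.66 d; minimum DO ≈ 5.23 mg/L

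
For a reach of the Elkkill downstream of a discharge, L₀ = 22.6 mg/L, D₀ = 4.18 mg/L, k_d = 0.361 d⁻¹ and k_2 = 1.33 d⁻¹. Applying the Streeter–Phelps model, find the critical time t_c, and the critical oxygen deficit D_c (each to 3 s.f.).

t_c ≈ 0.638 d; D_c ≈ 4.87 mg/L

t_c = [1/(k_2−k_d)] ln[(k_2/k_d)(1 − D₀(k_2−k_d)/(k_d L₀))]
= [1/(1.33−0.361)] ln[(1.33/0.361)(1 − 4.18×0.9690/(0.361×22.6))]
= (1/0.9690) ln[3.684 × 0.5035] = 1.032 × ln(1.855) = 1.032 × 0.6180 = 0.6377 d.
D_c = (k_d/k_2) L₀ e^(−k_d t_c) = (0.361/1.33) × 22.6 × e^(−0.361×0.6377) = 0.2714 × 22.6 × 0.7944 = 4.873 mg/L.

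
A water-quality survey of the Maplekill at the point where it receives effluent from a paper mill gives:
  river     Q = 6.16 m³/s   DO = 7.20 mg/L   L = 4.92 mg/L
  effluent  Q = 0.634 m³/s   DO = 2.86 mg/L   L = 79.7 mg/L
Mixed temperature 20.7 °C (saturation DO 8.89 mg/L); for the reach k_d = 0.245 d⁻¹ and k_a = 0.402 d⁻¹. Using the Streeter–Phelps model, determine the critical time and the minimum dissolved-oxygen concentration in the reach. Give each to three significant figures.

t_c ≈ 2.39 d; minimum DO ≈ 4.85 mg/L

Mixed DO = (6.16×7.20 + 0.634×2.86)/(6.16+0.634) = 46.17/6.794 = 6.795 mg/L.
Mixed L₀ = (6.16×4.92 + 0.634×79.7)/(6.794) = 80.84/6.794 = 11.90 mg/L.
Initial deficit D₀ = C_s − DO₀ = 8.89 − 6.795 = 2.095 mg/L.
t_c = (1/0.1570) ln[(0.402/0.245)(1 − 2.095×0.1570/(0.245×11.90))] = 6.369 × ln(1.456) = 2.392 d.
D_c = (0.245/0.402) × 11.90 × e^(−0.245×2.392) = 0.6095 × 11.90 × 0.5566 = 4.036 mg/L.
Minimum DO = 8.89 − 4.036 = 4.854 mg/L.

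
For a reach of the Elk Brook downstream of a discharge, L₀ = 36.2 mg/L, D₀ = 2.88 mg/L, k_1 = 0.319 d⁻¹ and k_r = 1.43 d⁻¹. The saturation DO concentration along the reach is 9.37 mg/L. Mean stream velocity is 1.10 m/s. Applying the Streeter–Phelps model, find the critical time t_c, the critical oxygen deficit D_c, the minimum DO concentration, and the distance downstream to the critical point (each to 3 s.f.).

t_c ≈ 1.06 d; D_c ≈ 5.76 mg/L; min DO ≈ 3.61 mg/L; x_c ≈ 101 km

At the critical point dD/dt = 0, so k_1 L₀ e^(−k_1 t) = k_r D. Substituting D(t) from the Streeter–Phelps equation and solving for t gives
t_c = ln[(k_r/k_1)(1 − D₀(k_r−k_1)/(k_1 L₀))] / (k_r−k_1).
Here k_r−k_1 = 1.111 d⁻¹ and 1 − D₀(k_r−k_1)/(k_1 L₀) = 1 − 2.88×1.111/(0.319×36.2) = 0.7229, so
t_c = ln(4.483 × 0.7229) / 1.111 = 1.176 / 1.111 = 1.058 d.
D_c = (k_1/k_r) L₀ e^(−k_1 t_c) = (0.319/1.43) × 36.2 × e^(−0.319×1.058) = 0.2231 × 36.2 × 0.7135 = 5.762 mg/L.
Minimum DO = C_s − D_c = 9.37 − 5.762 = 3.608 mg/L.
x_c = v t_c = 1.10 m/s × 1.058 d × 86400 s/d = 100600 m ≈ 101 km.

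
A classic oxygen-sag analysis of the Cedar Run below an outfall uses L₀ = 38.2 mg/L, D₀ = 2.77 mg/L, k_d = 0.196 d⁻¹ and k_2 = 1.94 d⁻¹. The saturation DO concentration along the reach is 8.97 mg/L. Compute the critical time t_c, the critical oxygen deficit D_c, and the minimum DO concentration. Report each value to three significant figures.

t_c = [1/(k_2−k_d)] ln[(k_2/k_d)(1 − D₀(k_2−k_d)/(k_d L₀))]
= [1/(1.94−0.196)] ln[(1.94/0.196)(1 − 2.77×1.744/(0.196×38.2))]
= (1/1.744) ln[9.898 × 0.3548] = 0.5734 × ln(3.512) = 0.5734 × 1.256 = 0.7202 d.
D_c = (k_d/k_2) L₀ e^(−k_d t_c) = (0.196/1.94) × 38.2 × e^(−0.196×0.7202) = 0.1010 × 38.2 × 0.8683 = 3.351 mg/L.
Minimum DO = C_s − D_c = 8.97 − 3.351 = 5.619 mg/L.

t_c ≈ 0.720 d; D_c ≈ 3.35 mg/L; min DO ≈ 5.62 mg/L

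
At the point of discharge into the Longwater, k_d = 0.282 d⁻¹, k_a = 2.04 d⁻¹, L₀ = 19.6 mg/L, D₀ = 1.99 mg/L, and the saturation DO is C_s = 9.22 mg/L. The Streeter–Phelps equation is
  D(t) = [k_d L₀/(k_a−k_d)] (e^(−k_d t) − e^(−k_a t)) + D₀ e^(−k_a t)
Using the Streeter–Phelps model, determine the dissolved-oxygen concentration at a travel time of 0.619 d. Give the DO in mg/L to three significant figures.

DO ≈ 6.91 mg/L

k_d L₀/(k_a−k_d) = 0.282×19.6/(2.04−0.282) = 5.527/1.758 = 3.144 mg/L.
e^(−k_d t) = e^(−0.282×0.6190) = 0.8398; e^(−k_a t) = e^(−2.04×0.6190) = 0.2829.
D = 3.144 × (0.8398 − 0.2829) + 1.99 × 0.2829 = 1.751 + 0.5629 = 2.314 mg/L.
DO = C_s − D = 9.22 − 2.314 = 6.906 mg/L.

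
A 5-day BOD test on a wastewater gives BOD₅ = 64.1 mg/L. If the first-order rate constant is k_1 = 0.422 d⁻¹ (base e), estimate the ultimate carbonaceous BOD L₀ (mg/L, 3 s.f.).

BOD₅ = L₀(1 − e^(−5k_1)) ⇒ L₀ = BOD₅ / (1 − e^(−5×0.422))
= 64.1 / (1 − 0.1212) = 64.1 / 0.8788 = 72.94 mg/L.

L₀ ≈ 72.9 mg/L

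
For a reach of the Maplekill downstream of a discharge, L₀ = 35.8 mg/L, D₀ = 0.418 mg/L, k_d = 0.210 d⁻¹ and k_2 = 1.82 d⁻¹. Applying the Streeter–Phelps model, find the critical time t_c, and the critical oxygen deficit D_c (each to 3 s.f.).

t_c = [1/(k_2−k_d)] ln[(k_2/k_d)(1 − D₀(k_2−k_d)/(k_d L₀))]
= [1/(1.82−0.210)] ln[(1.82/0.210)(1 − 0.418×1.610/(0.210×35.8))]
= (1/1.610) ln[8.667 × 0.9105] = 0.6211 × ln(7.891) = 0.6211 × 2.066 = 1.283 d.
D_c = (k_d/k_2) L₀ e^(−k_d t_c) = (0.210/1.82) × 35.8 × e^(−0.210×1.283) = 0.1154 × 35.8 × 0.7638 = 3.155 mg/L.

t_c ≈ 1.28 d; D_c ≈ 3.16 mg/L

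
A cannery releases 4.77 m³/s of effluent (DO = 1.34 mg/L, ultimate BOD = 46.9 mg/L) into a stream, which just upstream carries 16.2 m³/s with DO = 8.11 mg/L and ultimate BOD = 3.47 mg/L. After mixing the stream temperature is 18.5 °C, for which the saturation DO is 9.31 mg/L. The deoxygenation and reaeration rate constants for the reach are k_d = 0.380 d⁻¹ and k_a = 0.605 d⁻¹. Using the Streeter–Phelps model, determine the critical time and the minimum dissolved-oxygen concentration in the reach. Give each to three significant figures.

t_c ≈ 1.49 d; minimum DO ≈ 4.55 mg/L

Mixed DO = (16.2×8.11 + 4.77×1.34)/(16.2+4.77) = 137.8/20.97 = 6.570 mg/L.
Mixed L₀ = (16.2×3.47 + 4.77×46.9)/(20.97) = 279.9/20.97 = 13.35 mg/L.
Initial deficit D₀ = C_s − DO₀ = 9.31 − 6.570 = 2.740 mg/L.
t_c = (1/0.2250) ln[(0.605/0.380)(1 − 2.740×0.2250/(0.380×13.35))] = 4.444 × ln(1.399) = 1.491 d.
D_c = (0.380/0.605) × 13.35 × e^(−0.380×1.491) = 0.6281 × 13.35 × 0.5675 = 4.758 mg/L.
Minimum DO = 9.31 − 4.758 = 4.552 mg/L.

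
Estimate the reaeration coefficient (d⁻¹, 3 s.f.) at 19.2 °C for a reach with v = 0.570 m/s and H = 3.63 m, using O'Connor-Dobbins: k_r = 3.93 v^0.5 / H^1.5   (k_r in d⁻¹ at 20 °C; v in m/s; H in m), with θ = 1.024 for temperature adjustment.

k_r(20) = 3.93 × 0.570^0.5 / 3.63^1.5 = 3.93 × 0.7550 / 6.916 = 0.4290 d⁻¹.
k_r(19.2) = 0.4290 × 1.024^(19.2−20) = 0.4290 × 0.9812 = 0.4209 d⁻¹.

k_r ≈ 0.421 d⁻¹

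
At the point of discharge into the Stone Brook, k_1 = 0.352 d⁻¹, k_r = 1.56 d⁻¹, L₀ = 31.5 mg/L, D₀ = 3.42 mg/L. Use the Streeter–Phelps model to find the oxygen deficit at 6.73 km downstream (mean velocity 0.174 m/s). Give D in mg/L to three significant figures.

Travel time t = x/v = 6.73 km / (0.174 m/s) = 6730 m / 0.174 m/s = 38680 s = 0.4477 d.
k_1 L₀/(k_r−k_1) = 0.352×31.5/(1.56−0.352) = 11.09/1.208 = 9.179 mg/L.
e^(−k_1 t) = e^(−0.352×0.4477) = 0.8542; e^(−k_r t) = e^(−1.56×0.4477) = 0.4974.
D = 9.179 × (0.8542 − 0.4974) + 3.42 × 0.4974 = 3.275 + 1.701 = 4.976 mg/L.

D ≈ 4.98 mg/L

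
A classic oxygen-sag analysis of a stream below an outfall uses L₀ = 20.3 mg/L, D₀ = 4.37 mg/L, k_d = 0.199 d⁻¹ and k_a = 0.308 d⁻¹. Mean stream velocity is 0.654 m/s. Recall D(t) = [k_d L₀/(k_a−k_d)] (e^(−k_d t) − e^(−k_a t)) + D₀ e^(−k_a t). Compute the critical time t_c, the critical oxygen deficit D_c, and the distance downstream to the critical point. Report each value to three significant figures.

With k_a/k_d = 1.548 and 1 − D₀(k_a−k_d)/(k_d L₀) = 0.8821,
t_c = ln(1.548 × 0.8821) / (0.308 − 0.199) = ln(1.365) / 0.1090 = 0.3113/0.1090 = 2.856 d.
L(t_c) = L₀ e^(−k_d t_c) = 20.3 × 0.5664 = 11.50 mg/L, and at the critical point k_a D_c = k_d L, so D_c = (0.199/0.308) × 11.50 = 7.429 mg/L.
x_c = v t_c = 0.654 m/s × 2.856 d × 86400 s/d = 161400 m ≈ 161 km.

t_c ≈ 2.86 d; D_c ≈ 7.43 mg/L; x_c ≈ 161 km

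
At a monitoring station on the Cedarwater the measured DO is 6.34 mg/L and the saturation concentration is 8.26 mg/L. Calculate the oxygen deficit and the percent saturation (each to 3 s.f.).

D ≈ 1.92 mg/L; 76.8 % saturation

D = C_s − C = 8.26 − 6.34 = 1.92 mg/L.
% saturation = 6.34/8.26 × 100 = 76.8 %.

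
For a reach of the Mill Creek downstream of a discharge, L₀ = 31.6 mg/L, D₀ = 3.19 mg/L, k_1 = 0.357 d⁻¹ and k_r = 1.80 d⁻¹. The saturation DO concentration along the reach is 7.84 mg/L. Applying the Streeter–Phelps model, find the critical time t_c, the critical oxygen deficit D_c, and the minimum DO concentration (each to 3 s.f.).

t_c ≈ 0.758 d; D_c ≈ 4.78 mg/L; min DO ≈ 3.06 mg/L

t_c = [1/(k_r−k_1)] ln[(k_r/k_1)(1 − D₀(k_r−k_1)/(k_1 L₀))]
= [1/(1.80−0.357)] ln[(1.80/0.357)(1 − 3.19×1.443/(0.357×31.6))]
= (1/1.443) ln[5.042 × 0.5920] = 0.6930 × ln(2.985) = 0.6930 × 1.093 = 0.7578 d.
L(t_c) = L₀ e^(−k_1 t_c) = 31.6 × 0.7630 = 24.11 mg/L, and at the critical point k_r D_c = k_1 L, so D_c = (0.357/1.80) × 24.11 = 4.782 mg/L.
Minimum DO = C_s − D_c = 7.84 − 4.782 = 3.058 mg/L.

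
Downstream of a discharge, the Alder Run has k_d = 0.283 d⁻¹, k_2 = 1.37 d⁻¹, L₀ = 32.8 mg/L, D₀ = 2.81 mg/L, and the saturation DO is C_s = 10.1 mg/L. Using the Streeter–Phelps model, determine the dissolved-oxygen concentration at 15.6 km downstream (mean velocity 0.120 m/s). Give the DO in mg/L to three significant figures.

DO ≈ 5.25 mg/L

Travel time t = x/v = 15.6 km / (0.120 m/s) = 15600 m / 0.120 m/s = 130000 s = 1.505 d.
k_d L₀/(k_2−k_d) = 0.283×32.8/(1.37−0.283) = 9.282/1.087 = 8.539 mg/L.
e^(−k_d t) = e^(−0.283×1.505) = 0.6532; e^(−k_2 t) = e^(−1.37×1.505) = 0.1273.
D = 8.539 × (0.6532 − 0.1273) + 2.81 × 0.1273 = 4.491 + 0.3577 = 4.849 mg/L.
DO = C_s − D = 10.1 − 4.849 = 5.251 mg/L.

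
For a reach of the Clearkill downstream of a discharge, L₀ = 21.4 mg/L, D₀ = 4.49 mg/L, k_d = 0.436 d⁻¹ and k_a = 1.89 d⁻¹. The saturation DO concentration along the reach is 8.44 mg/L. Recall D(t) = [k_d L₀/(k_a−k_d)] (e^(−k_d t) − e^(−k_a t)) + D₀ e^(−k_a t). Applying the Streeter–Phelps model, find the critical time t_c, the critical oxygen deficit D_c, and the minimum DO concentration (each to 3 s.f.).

With k_a/k_d = 4.335 and 1 − D₀(k_a−k_d)/(k_d L₀) = 0.3003,
t_c = ln(4.335 × 0.3003) / (1.89 − 0.436) = ln(1.302) / 1.454 = 0.2637/1.454 = 0.1814 d.
D_c = (k_d/k_a) L₀ e^(−k_d t_c) = (0.436/1.89) × 21.4 × e^(−0.436×0.1814) = 0.2307 × 21.4 × 0.9240 = 4.561 mg/L.
Minimum DO = C_s − D_c = 8.44 − 4.561 = 3.879 mg/L.

t_c ≈ 0.181 d; D_c ≈ 4.56 mg/L; min DO ≈ 3.88 mg/L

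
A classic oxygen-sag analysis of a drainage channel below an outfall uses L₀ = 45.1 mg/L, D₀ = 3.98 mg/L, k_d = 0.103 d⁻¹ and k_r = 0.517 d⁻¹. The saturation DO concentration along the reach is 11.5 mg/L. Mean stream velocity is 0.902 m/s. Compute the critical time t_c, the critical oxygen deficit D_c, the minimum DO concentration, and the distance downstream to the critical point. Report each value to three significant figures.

t_c = [1/(k_r−k_d)] ln[(k_r/k_d)(1 − D₀(k_r−k_d)/(k_d L₀))]
= [1/(0.517−0.103)] ln[(0.517/0.103)(1 − 3.98×0.4140/(0.103×45.1))]
= (1/0.4140) ln[5.019 × 0.6453] = 2.415 × ln(3.239) = 2.415 × 1.175 = 2.839 d.
L(t_c) = L₀ e^(−k_d t_c) = 45.1 × 0.7465 = 33.67 mg/L, and at the critical point k_r D_c = k_d L, so D_c = (0.103/0.517) × 33.67 = 6.707 mg/L.
Minimum DO = C_s − D_c = 11.5 − 6.707 = 4.793 mg/L.
x_c = v t_c = 0.902 m/s × 2.839 d × 86400 s/d = 221200 m ≈ 221 km.

t_c ≈ 2.84 d; D_c ≈ 6.71 mg/L; min DO ≈ 4.79 mg/L; x_c ≈ 221 km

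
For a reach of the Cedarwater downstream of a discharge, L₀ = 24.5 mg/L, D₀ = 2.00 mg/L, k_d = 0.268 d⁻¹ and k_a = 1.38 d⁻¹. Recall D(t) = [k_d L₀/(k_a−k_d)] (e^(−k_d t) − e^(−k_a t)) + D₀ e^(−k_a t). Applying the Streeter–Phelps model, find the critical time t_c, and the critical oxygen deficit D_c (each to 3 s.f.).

With k_a/k_d = 5.149 and 1 − D₀(k_a−k_d)/(k_d L₀) = 0.6613,
t_c = ln(5.149 × 0.6613) / (1.38 − 0.268) = ln(3.405) / 1.112 = 1.225/1.112 = 1.102 d.
D_c = (k_d/k_a) L₀ e^(−k_d t_c) = (0.268/1.38) × 24.5 × e^(−0.268×1.102) = 0.1942 × 24.5 × 0.7443 = 3.541 mg/L.

t_c ≈ 1.10 d; D_c ≈ 3.54 mg/L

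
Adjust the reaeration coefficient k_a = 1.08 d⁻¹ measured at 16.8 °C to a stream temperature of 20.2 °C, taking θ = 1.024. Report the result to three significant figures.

k_a ≈ 1.17 d⁻¹

k_a(T₂) = k_a(T₁) · θ^(T₂−T₁) = 1.08 × 1.024^(20.2−16.8)
= 1.08 × 1.024^3.40 = 1.08 × 1.084 = 1.171 d⁻¹.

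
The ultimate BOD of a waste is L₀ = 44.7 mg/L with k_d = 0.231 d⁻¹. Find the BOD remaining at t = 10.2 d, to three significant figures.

L_t = L₀ e^(−k_d t) = 44.7 × e^(−0.231×10.2) = 44.7 × 0.09478 = 4.237 mg/L.

L ≈ 4.24 mg/L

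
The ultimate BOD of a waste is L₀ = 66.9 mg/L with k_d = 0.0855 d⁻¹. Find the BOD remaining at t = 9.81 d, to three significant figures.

L ≈ 28.9 mg/L

L_t = L₀ e^(−k_d t) = 66.9 × e^(−0.0855×9.81) = 66.9 × 0.4322 = 28.92 mg/L.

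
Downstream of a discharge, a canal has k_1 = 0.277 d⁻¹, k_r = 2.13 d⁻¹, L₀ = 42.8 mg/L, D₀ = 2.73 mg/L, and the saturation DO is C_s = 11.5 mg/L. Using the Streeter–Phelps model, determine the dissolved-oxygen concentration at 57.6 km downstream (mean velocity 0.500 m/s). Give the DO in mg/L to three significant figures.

DO ≈ 7.29 mg/L

Travel time t = x/v = 57.6 km / (0.500 m/s) = 57600 m / 0.500 m/s = 115200 s = 1.333 d.
k_1 L₀/(k_r−k_1) = 0.277×42.8/(2.13−0.277) = 11.86/1.853 = 6.398 mg/L.
e^(−k_1 t) = e^(−0.277×1.333) = 0.6912; e^(−k_r t) = e^(−2.13×1.333) = 0.05843.
D = 6.398 × (0.6912 − 0.05843) + 2.73 × 0.05843 = 4.048 + 0.1595 = 4.208 mg/L.
DO = C_s − D = 11.5 − 4.208 = 7.292 mg/L.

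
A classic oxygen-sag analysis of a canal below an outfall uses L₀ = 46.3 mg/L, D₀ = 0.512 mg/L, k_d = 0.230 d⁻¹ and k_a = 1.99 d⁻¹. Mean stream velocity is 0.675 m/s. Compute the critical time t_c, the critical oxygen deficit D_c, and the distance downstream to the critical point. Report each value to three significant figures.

At the critical point dD/dt = 0, so k_d L₀ e^(−k_d t) = k_a D. Substituting D(t) from the Streeter–Phelps equation and solving for t gives
t_c = ln[(k_a/k_d)(1 − D₀(k_a−k_d)/(k_d L₀))] / (k_a−k_d).
Here k_a−k_d = 1.760 d⁻¹ and 1 − D₀(k_a−k_d)/(k_d L₀) = 1 − 0.512×1.760/(0.230×46.3) = 0.9154, so
t_c = ln(8.652 × 0.9154) / 1.760 = 2.069 / 1.760 = 1.176 d.
L(t_c) = L₀ e^(−k_d t_c) = 46.3 × 0.7630 = 35.33 mg/L, and at the critical point k_a D_c = k_d L, so D_c = (0.230/1.99) × 35.33 = 4.083 mg/L.
x_c = v t_c = 0.675 m/s × 1.176 d × 86400 s/d = 68570 m ≈ 68.6 km.

t_c ≈ 1.18 d; D_c ≈ 4.08 mg/L; x_c ≈ 68.6 km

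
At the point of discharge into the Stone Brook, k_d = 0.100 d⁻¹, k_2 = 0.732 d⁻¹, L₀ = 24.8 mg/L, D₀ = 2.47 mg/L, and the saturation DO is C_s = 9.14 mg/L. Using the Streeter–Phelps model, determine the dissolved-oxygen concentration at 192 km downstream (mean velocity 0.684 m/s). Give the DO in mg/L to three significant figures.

Travel time t = x/v = 192 km / (0.684 m/s) = 192000 m / 0.684 m/s = 280700 s = 3.249 d.
k_d L₀/(k_2−k_d) = 0.100×24.8/(0.732−0.100) = 2.480/0.6320 = 3.924 mg/L.
e^(−k_d t) = e^(−0.100×3.249) = 0.7226; e^(−k_2 t) = e^(−0.732×3.249) = 0.09272.
D = 3.924 × (0.7226 − 0.09272) + 2.47 × 0.09272 = 2.472 + 0.2290 = 2.701 mg/L.
DO = C_s − D = 9.14 − 2.701 = 6.439 mg/L.

DO ≈ 6.44 mg/L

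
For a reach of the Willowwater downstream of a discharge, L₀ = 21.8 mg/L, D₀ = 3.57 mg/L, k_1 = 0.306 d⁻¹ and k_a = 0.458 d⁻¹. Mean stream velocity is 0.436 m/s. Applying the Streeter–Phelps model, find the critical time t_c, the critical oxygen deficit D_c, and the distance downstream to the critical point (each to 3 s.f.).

t_c ≈ 2.09 d; D_c ≈ 7.67 mg/L; x_c ≈ 78.9 km

With k_a/k_1 = 1.497 and 1 − D₀(k_a−k_1)/(k_1 L₀) = 0.9187,
t_c = ln(1.497 × 0.9187) / (0.458 − 0.306) = ln(1.375) / 0.1520 = 0.3184/0.1520 = 2.095 d.
D_c = (k_1/k_a) L₀ e^(−k_1 t_c) = (0.306/0.458) × 21.8 × e^(−0.306×2.095) = 0.6681 × 21.8 × 0.5267 = 7.672 mg/L.
x_c = v t_c = 0.436 m/s × 2.095 d × 86400 s/d = 78920 m ≈ 78.9 km.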